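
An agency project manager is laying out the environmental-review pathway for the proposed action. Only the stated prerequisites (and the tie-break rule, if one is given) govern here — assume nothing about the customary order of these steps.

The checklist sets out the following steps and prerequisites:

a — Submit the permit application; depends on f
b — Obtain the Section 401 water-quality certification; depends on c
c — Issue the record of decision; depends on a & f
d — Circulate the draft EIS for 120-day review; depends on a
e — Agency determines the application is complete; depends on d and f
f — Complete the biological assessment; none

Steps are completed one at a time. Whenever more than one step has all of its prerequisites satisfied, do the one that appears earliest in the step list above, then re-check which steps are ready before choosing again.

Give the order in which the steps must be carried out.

f has no prerequisites → f first.
Next only a has its prerequisites met → a.
Ready: c and d. c is listed earlier → c.
b now also ready, so the ready set is {b, d}; b is listed earlier → b.
That leaves d as the only ready step → d.
Next only e has its prerequisites met → e.

f, a, c, b, d, e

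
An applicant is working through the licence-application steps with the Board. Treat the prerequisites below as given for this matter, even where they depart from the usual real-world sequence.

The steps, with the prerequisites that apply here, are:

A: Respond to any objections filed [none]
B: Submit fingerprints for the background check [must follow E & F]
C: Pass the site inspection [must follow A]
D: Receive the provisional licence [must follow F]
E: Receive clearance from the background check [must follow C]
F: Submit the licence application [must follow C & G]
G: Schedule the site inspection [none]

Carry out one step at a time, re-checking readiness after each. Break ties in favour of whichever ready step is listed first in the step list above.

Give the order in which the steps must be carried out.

A → C → E → G → F → B → D

A and G have no prerequisites; A is listed earlier, so A is first.
Now C and G have their prerequisites met. C is listed earlier, so C next.
E and G are both available; E is listed earlier → E.
Next only G has its prerequisites met → G.
That leaves F as the only ready step → F.
Ready: B and D. B is listed earlier → B.
D needed F, now all done → D.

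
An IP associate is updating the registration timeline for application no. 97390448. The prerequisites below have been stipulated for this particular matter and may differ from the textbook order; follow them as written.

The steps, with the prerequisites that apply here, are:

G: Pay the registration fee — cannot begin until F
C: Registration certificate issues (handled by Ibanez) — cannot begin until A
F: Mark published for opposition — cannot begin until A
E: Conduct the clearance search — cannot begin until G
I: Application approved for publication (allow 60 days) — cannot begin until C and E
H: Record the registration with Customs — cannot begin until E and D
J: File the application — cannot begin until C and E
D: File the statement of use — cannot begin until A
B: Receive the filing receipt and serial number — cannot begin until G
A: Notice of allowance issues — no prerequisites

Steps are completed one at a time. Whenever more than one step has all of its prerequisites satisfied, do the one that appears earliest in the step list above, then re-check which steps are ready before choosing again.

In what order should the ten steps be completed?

A is the only step with nothing outstanding, so it goes first.
C, F and D are all available; C is listed earlier → C.
Now F and D have their prerequisites met. F is listed earlier, so F next.
G now also ready, so the ready set is {G, D}; G is listed earlier → G.
E and B now also ready, so the ready set is {E, D, B}; E is listed earlier → E.
I, J, D and B are all available; I is listed earlier → I.
Ready: J, D and B. J is listed earlier → J.
D and B are both available; D is listed earlier → D.
H and B are both available; H is listed earlier → H.
Next only B has its prerequisites met → B.

A, C, F, G, E, I, J, D, H, B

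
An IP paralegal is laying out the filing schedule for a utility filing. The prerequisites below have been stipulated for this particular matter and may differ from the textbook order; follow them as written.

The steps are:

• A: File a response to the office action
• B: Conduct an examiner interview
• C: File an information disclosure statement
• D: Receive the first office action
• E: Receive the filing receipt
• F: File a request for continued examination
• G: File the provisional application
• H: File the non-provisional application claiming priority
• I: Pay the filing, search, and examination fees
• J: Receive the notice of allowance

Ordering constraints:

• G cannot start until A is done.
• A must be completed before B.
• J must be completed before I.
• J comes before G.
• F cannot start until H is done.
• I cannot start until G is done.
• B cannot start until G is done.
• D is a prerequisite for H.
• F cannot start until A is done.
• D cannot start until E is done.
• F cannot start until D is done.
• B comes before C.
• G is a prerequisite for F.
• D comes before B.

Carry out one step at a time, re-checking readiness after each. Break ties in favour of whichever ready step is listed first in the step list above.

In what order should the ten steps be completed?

Nothing is required for A, E and J. A is listed earlier → A first.
E and J are both available; E is listed earlier → E.
D now also ready, so the ready set is {D, J}; D is listed earlier → D.
Ready: H and J. H is listed earlier → H.
J is the only step now ready → J.
G needed A and J, now all done → G.
Ready: B, F and I. B is listed earlier → B.
C now also ready, so the ready set is {C, F, I}; C is listed earlier → C.
Ready: F and I. F is listed earlier → F.
Next only I has its prerequisites met → I.

A, E, D, H, J, G, B, C, F, I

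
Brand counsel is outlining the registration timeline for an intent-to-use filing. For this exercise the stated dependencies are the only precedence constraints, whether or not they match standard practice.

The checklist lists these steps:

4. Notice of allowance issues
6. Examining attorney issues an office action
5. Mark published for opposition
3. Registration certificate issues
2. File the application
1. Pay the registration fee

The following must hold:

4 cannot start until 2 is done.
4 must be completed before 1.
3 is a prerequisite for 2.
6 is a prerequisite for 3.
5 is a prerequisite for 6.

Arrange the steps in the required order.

5 has no prerequisites → 5 first.
6 is the only step now ready → 6.
That leaves 3 as the only ready step → 3.
2 is the only step now ready → 2.
That leaves 4 as the only ready step → 4.
1 needed 4, now all done → 1.

5 → 6 → 3 → 2 → 4 → 1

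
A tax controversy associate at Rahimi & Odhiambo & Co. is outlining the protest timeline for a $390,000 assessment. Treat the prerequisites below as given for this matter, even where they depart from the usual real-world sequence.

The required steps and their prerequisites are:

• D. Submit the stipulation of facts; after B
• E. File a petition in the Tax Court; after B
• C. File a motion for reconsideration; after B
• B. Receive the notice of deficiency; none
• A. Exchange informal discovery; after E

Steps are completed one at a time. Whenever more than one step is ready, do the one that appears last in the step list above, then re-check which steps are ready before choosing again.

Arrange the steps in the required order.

B C E A D

B is the only step with nothing outstanding, so it goes first.
Ready: C, E and D. C is listed later → C.
Now E and D have their prerequisites met. E is listed later, so E next.
A now also ready, so the ready set is {A, D}; A is listed later → A.
That leaves D as the only ready step → D.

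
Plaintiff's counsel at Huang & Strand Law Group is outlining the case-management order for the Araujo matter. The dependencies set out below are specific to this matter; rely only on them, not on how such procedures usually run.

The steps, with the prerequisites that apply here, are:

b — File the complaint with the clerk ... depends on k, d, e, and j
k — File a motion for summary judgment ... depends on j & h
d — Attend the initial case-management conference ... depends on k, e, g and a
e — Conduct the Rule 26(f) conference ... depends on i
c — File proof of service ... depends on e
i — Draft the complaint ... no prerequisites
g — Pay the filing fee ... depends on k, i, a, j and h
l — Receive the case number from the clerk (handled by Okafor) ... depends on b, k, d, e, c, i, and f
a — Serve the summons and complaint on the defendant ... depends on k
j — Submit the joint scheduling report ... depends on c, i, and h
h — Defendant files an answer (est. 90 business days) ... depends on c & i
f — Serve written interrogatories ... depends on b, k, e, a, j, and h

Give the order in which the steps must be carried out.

i, e, c, h, j, k, a, g, d, b, f, l

i has no prerequisites → i first.
Next only e has its prerequisites met → e.
Next only c has its prerequisites met → c.
That leaves h as the only ready step → h.
j is the only step now ready → j.
k needed j and h, now all done → k.
Next only a has its prerequisites met → a.
g needed k, i, a, j and h, now all done → g.
d is the only step now ready → d.
b needed k, d, e and j, now all done → b.
f is the only step now ready → f.
l is the only step now ready → l.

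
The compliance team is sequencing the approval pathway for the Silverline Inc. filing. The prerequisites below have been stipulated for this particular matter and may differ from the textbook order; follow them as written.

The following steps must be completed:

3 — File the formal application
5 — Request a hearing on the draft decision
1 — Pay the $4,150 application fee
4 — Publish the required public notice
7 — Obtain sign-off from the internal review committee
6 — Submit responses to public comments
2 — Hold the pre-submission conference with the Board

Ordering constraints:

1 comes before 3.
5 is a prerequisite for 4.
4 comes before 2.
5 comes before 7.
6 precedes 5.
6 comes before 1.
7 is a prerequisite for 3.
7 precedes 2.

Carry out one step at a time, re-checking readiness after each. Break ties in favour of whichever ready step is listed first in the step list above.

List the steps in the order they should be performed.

Only 6 has no prerequisites, so it is first.
Now 5 and 1 have their prerequisites met. 5 is listed earlier, so 5 next.
4 and 7 now also ready, so the ready set is {1, 4, 7}; 1 is listed earlier → 1.
Ready: 4 and 7. 4 is listed earlier → 4.
That leaves 7 as the only ready step → 7.
Now 3 and 2 have their prerequisites met. 3 is listed earlier, so 3 next.
2 needed 4 and 7, now all done → 2.

6, 5, 1, 4, 7, 3, 2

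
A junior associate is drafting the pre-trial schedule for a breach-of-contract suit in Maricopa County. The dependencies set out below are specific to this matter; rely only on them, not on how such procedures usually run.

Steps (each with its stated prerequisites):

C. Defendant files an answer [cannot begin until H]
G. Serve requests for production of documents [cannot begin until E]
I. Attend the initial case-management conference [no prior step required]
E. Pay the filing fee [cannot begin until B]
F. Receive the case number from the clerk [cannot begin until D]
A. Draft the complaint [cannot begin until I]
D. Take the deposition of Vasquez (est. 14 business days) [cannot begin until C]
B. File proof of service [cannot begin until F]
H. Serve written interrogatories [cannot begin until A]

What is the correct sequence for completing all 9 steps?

I → A → H → C → D → F → B → E → G

I has no prerequisites → I first.
A needed I, now all done → A.
H needed A, now all done → H.
C needed H, now all done → C.
That leaves D as the only ready step → D.
Next only F has its prerequisites met → F.
B needed F, now all done → B.
E needed B, now all done → E.
G needed E, now all done → G.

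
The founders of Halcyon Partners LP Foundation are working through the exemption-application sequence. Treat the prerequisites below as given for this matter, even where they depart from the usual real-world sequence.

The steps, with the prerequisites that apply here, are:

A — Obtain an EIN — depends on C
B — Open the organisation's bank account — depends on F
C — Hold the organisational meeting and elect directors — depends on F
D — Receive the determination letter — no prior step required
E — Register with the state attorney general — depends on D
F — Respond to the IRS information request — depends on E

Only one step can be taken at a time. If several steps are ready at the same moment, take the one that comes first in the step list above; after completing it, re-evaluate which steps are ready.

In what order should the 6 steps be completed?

D, E, F, B, C, A

D has no prerequisites → D first.
E is the only step now ready → E.
That leaves F as the only ready step → F.
Ready: B and C. B is listed earlier → B.
That leaves C as the only ready step → C.
A needed C, now all done → A.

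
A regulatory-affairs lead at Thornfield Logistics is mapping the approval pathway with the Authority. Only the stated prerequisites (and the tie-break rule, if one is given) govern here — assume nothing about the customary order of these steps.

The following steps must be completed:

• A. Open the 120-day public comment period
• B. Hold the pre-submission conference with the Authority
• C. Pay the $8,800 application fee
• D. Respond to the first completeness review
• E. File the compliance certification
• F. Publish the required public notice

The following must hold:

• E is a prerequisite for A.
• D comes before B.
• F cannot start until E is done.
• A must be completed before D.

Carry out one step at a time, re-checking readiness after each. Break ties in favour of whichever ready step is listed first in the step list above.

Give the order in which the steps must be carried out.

C, E, A, D, B, F

Nothing is required for C and E. C is listed earlier → C first.
Next only E has its prerequisites met → E.
Ready: A and F. A is listed earlier → A.
D now also ready, so the ready set is {D, F}; D is listed earlier → D.
Ready: B and F. B is listed earlier → B.
F needed E, now all done → F.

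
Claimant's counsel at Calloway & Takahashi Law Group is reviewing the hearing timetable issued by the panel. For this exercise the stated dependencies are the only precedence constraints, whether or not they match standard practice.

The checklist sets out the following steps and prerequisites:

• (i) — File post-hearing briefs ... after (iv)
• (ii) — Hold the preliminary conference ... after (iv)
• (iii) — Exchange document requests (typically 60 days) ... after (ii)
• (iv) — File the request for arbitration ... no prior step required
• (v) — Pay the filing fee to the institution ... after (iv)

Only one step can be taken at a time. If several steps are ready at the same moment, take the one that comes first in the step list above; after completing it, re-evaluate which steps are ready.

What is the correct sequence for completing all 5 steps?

Only (iv) has no prerequisites, so it is first.
(i), (ii) and (v) are all available; (i) is listed earlier → (i).
Ready: (ii) and (v). (ii) is listed earlier → (ii).
Now (iii) and (v) have their prerequisites met. (iii) is listed earlier, so (iii) next.
(v) needed (iv), now all done → (v).

(iv) → (i) → (ii) → (iii) → (v)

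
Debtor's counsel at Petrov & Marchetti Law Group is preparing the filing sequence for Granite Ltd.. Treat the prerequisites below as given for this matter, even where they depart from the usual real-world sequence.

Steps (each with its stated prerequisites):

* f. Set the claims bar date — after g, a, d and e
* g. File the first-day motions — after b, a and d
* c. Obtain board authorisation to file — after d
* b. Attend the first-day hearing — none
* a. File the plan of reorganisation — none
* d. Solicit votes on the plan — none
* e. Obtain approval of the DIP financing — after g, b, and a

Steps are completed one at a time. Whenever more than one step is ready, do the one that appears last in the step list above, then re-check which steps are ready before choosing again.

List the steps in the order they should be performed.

d, a, b, c, g, e, f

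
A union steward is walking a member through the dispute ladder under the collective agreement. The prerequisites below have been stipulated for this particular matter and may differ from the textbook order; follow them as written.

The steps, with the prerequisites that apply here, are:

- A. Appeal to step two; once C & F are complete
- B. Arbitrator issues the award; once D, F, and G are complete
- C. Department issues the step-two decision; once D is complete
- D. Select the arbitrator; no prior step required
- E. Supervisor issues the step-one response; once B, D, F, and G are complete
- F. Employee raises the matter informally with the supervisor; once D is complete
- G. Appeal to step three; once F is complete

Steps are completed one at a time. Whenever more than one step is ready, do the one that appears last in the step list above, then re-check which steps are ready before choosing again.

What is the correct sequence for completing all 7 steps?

D is the only step with nothing outstanding, so it goes first.
F and C are both available; F is listed later → F.
Ready: G and C. G is listed later → G.
Now C and B have their prerequisites met. C is listed later, so C next.
Ready: B and A. B is listed later → B.
Ready: E and A. E is listed later → E.
That leaves A as the only ready step → A.

D, F, G, C, B, E, A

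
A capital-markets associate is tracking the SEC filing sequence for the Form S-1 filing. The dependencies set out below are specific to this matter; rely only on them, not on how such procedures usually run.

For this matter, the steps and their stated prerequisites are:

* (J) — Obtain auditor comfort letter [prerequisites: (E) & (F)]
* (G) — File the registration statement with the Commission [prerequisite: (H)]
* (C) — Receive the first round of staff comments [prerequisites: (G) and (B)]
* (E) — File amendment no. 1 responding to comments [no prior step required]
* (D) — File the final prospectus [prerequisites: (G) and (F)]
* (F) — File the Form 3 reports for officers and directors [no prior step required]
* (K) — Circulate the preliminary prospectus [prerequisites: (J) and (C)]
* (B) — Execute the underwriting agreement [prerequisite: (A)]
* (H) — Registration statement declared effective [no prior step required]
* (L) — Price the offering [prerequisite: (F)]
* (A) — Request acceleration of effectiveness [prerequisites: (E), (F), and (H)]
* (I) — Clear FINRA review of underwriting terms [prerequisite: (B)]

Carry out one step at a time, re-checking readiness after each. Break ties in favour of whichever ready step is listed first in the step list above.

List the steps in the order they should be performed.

(E) → (F) → (J) → (H) → (G) → (D) → (L) → (A) → (B) → (C) → (K) → (I)

Nothing is required for (E), (F) and (H). (E) is listed earlier → (E) first.
Now (F) and (H) have their prerequisites met. (F) is listed earlier, so (F) next.
(J), (H) and (L) are all available; (J) is listed earlier → (J).
(H) and (L) are both available; (H) is listed earlier → (H).
Ready: (G), (L) and (A). (G) is listed earlier → (G).
(D), (L) and (A) are all available; (D) is listed earlier → (D).
Ready: (L) and (A). (L) is listed earlier → (L).
(A) needed (E), (F) and (H), now all done → (A).
Next only (B) has its prerequisites met → (B).
Now (C) and (I) have their prerequisites met. (C) is listed earlier, so (C) next.
Now (K) and (I) have their prerequisites met. (K) is listed earlier, so (K) next.
(I) needed (B), now all done → (I).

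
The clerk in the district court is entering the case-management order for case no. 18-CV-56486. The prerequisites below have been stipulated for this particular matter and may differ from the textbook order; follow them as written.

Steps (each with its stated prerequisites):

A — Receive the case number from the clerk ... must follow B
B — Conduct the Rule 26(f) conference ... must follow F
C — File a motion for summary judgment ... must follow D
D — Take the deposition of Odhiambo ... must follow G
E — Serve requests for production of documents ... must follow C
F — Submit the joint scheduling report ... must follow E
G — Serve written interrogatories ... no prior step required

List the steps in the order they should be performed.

Only G has no prerequisites, so it is first.
D needed G, now all done → D.
C needed D, now all done → C.
Next only E has its prerequisites met → E.
That leaves F as the only ready step → F.
B is the only step now ready → B.
That leaves A as the only ready step → A.

G, D, C, E, F, B, A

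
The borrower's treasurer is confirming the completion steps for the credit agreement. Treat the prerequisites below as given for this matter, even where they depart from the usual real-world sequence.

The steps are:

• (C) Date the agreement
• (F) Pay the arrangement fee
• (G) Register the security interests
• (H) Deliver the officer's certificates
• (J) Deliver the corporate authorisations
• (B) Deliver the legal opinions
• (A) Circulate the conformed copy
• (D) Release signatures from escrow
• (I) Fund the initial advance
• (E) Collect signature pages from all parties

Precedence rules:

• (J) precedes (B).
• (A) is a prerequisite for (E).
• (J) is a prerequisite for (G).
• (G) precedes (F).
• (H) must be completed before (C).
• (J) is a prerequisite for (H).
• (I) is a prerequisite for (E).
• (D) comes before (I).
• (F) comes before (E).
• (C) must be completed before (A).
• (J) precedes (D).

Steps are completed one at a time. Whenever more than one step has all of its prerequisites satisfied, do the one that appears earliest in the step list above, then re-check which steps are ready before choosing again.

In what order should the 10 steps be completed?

(J) is the only step with nothing outstanding, so it goes first.
Now (G), (H), (B) and (D) have their prerequisites met. (G) is listed earlier, so (G) next.
(F), (H), (B) and (D) are all available; (F) is listed earlier → (F).
Ready: (H), (B) and (D). (H) is listed earlier → (H).
(C) now also ready, so the ready set is {(C), (B), (D)}; (C) is listed earlier → (C).
Now (B), (A) and (D) have their prerequisites met. (B) is listed earlier, so (B) next.
Now (A) and (D) have their prerequisites met. (A) is listed earlier, so (A) next.
Next only (D) has its prerequisites met → (D).
Next only (I) has its prerequisites met → (I).
(E) needed (F), (A) and (I), now all done → (E).

(J), (G), (F), (H), (C), (B), (A), (D), (I), (E)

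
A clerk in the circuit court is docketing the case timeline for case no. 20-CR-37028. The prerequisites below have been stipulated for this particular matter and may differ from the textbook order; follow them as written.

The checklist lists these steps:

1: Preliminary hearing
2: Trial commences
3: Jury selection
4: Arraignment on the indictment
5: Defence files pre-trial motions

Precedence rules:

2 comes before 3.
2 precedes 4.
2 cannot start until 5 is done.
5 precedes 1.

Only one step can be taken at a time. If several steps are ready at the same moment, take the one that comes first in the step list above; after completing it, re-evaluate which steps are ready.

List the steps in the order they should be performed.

5 has no prerequisites → 5 first.
Now 1 and 2 have their prerequisites met. 1 is listed earlier, so 1 next.
That leaves 2 as the only ready step → 2.
3 and 4 are both available; 3 is listed earlier → 3.
That leaves 4 as the only ready step → 4.

5 1 2 3 4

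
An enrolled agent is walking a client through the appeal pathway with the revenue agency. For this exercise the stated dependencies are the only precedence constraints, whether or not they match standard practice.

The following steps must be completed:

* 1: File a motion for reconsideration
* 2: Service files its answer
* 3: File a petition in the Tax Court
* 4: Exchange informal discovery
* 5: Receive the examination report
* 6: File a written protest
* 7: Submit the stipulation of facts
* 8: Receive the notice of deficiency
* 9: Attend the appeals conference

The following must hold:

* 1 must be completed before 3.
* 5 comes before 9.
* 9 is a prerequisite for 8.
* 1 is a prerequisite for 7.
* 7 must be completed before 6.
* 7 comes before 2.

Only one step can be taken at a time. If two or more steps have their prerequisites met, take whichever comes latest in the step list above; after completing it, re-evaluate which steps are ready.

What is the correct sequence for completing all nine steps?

Nothing is required for 5, 4 and 1. 5 is listed later → 5 first.
Now 9, 4 and 1 have their prerequisites met. 9 is listed later, so 9 next.
8, 4 and 1 are all available; 8 is listed later → 8.
Ready: 4 and 1. 4 is listed later → 4.
1 is the only step now ready → 1.
Now 7 and 3 have their prerequisites met. 7 is listed later, so 7 next.
Now 6, 3 and 2 have their prerequisites met. 6 is listed later, so 6 next.
3 and 2 are both available; 3 is listed later → 3.
2 needed 7, now all done → 2.

5 → 9 → 8 → 4 → 1 → 7 → 6 → 3 → 2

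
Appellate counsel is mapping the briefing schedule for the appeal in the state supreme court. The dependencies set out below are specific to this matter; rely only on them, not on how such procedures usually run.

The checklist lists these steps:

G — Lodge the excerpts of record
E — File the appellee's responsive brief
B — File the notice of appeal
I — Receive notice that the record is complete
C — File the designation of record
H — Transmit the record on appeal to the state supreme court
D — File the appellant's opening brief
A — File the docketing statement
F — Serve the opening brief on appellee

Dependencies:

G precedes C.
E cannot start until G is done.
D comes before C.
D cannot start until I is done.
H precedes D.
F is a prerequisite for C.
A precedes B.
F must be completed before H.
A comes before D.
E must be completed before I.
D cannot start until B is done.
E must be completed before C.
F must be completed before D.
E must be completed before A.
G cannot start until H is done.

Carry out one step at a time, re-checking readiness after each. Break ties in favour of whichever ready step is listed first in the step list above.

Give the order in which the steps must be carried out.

F has no prerequisites → F first.
H needed F, now all done → H.
That leaves G as the only ready step → G.
Next only E has its prerequisites met → E.
I and A are both available; I is listed earlier → I.
A needed E, now all done → A.
B needed A, now all done → B.
That leaves D as the only ready step → D.
That leaves C as the only ready step → C.

F, H, G, E, I, A, B, D, C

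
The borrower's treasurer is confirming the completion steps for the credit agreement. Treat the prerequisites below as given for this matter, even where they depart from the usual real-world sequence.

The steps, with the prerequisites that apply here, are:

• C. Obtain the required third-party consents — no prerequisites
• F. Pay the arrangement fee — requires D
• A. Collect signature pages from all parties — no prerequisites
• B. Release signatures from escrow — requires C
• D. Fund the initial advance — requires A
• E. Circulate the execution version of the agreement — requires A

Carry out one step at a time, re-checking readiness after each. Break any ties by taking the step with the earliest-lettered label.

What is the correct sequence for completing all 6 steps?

A, C, B, D, E, F

Nothing is required for A and C. A has the earlier label → A first.
C, D and E are all available; C has the earlier label → C.
B now also ready, so the ready set is {B, D, E}; B has the earlier label → B.
D and E are both available; D has the earlier label → D.
F now also ready, so the ready set is {E, F}; E has the earlier label → E.
F needed D, now all done → F.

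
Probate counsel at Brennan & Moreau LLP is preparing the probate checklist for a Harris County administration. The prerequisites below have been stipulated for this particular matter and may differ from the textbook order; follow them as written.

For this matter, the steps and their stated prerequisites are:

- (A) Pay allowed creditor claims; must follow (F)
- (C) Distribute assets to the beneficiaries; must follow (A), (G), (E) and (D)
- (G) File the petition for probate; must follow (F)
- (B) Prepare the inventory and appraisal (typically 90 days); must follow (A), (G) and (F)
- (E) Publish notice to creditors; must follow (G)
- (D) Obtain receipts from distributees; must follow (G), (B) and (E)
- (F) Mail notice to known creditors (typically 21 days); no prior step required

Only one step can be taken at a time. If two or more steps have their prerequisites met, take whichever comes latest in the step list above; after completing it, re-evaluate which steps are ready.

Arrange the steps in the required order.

(F), (G), (E), (A), (B), (D), (C)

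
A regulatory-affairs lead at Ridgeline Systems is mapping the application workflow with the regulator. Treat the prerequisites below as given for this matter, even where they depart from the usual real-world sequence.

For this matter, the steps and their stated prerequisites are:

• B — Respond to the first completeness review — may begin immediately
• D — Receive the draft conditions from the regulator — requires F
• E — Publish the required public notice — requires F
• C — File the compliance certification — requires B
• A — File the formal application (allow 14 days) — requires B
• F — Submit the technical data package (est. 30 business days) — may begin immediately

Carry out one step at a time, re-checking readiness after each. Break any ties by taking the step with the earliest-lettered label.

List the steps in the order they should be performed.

Nothing is required for B and F. B has the earlier label → B first.
Ready: A, C and F. A has the earlier label → A.
Now C and F have their prerequisites met. C has the earlier label, so C next.
F is the only step now ready → F.
Ready: D and E. D has the earlier label → D.
That leaves E as the only ready step → E.

B A C F D E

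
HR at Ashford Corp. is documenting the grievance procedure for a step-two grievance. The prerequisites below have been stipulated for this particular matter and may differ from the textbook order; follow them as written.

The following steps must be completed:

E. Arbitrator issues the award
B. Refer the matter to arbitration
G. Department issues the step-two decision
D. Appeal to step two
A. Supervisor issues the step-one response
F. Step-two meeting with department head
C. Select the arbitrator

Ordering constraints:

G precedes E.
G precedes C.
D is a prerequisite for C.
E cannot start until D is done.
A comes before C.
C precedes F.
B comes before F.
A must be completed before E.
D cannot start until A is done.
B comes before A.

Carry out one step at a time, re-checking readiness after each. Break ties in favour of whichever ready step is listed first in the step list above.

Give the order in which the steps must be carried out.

Nothing is required for B and G. B is listed earlier → B first.
Ready: G and A. G is listed earlier → G.
A needed B, now all done → A.
D needed A, now all done → D.
Now E and C have their prerequisites met. E is listed earlier, so E next.
C needed G, D and A, now all done → C.
F needed B and C, now all done → F.

B, G, A, D, E, C, F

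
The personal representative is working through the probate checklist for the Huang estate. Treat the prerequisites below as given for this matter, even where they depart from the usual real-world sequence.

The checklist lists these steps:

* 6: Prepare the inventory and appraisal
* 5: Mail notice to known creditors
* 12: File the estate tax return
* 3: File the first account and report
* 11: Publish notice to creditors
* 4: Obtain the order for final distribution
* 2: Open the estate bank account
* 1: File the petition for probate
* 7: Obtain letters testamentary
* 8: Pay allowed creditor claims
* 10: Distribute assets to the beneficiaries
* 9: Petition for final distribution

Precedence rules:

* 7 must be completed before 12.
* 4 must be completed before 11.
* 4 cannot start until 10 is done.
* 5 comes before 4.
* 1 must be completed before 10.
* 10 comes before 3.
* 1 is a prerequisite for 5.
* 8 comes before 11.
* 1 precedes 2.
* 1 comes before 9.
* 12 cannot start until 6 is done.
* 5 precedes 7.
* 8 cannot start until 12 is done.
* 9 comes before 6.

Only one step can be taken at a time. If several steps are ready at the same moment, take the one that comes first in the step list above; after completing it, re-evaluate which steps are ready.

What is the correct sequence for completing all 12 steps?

1 5 2 7 10 3 4 9 6 12 8 11

1 has no prerequisites → 1 first.
Ready: 5, 2, 10 and 9. 5 is listed earlier → 5.
Ready: 2, 7, 10 and 9. 2 is listed earlier → 2.
7, 10 and 9 are all available; 7 is listed earlier → 7.
Ready: 10 and 9. 10 is listed earlier → 10.
3 and 4 now also ready, so the ready set is {3, 4, 9}; 3 is listed earlier → 3.
4 and 9 are both available; 4 is listed earlier → 4.
Next only 9 has its prerequisites met → 9.
That leaves 6 as the only ready step → 6.
12 needed 6 and 7, now all done → 12.
8 needed 12, now all done → 8.
That leaves 11 as the only ready step → 11.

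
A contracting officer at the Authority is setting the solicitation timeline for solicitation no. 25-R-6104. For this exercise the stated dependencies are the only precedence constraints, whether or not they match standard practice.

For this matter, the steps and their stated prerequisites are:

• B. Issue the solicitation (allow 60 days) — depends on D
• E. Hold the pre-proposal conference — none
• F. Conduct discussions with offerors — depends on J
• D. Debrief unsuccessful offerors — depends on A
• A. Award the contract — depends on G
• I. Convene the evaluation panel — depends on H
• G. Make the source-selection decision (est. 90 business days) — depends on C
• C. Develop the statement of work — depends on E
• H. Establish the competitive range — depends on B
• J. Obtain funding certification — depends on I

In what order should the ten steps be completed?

E, C, G, A, D, B, H, I, J, F

Only E has no prerequisites, so it is first.
C needed E, now all done → C.
Next only G has its prerequisites met → G.
A needed G, now all done → A.
D is the only step now ready → D.
B needed D, now all done → B.
H needed B, now all done → H.
I is the only step now ready → I.
That leaves J as the only ready step → J.
F needed J, now all done → F.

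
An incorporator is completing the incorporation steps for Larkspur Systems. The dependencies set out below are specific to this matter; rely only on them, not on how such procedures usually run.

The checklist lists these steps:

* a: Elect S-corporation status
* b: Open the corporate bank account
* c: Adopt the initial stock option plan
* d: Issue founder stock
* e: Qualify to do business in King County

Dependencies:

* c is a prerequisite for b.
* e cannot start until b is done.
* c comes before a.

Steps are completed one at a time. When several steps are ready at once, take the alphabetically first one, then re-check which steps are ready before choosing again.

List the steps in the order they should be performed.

Nothing is required for c and d. c has the earlier label → c first.
Ready: a, b and d. a has the earlier label → a.
Ready: b and d. b has the earlier label → b.
Ready: d and e. d has the earlier label → d.
That leaves e as the only ready step → e.

c, a, b, d, e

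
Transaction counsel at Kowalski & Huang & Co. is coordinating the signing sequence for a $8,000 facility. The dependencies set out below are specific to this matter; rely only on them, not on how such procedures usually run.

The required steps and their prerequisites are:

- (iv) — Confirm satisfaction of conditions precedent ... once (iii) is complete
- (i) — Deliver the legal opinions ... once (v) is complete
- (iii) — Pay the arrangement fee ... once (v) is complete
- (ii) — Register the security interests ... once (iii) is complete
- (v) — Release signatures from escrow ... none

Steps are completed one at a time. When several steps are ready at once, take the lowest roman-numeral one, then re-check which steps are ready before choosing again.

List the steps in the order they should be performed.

(v), (i), (iii), (ii), (iv)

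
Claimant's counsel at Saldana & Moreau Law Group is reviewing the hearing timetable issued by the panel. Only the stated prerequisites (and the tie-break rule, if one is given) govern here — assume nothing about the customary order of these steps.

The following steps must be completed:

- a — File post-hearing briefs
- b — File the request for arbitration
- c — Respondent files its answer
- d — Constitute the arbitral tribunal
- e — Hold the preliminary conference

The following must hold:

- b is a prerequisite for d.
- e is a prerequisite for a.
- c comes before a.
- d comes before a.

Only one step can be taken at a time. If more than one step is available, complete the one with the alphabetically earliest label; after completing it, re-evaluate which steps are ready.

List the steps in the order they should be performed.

b → c → d → e → a

Nothing is required for b, c and e. b has the earlier label → b first.
Ready: c, d and e. c has the earlier label → c.
Ready: d and e. d has the earlier label → d.
Next only e has its prerequisites met → e.
a needed c, d and e, now all done → a.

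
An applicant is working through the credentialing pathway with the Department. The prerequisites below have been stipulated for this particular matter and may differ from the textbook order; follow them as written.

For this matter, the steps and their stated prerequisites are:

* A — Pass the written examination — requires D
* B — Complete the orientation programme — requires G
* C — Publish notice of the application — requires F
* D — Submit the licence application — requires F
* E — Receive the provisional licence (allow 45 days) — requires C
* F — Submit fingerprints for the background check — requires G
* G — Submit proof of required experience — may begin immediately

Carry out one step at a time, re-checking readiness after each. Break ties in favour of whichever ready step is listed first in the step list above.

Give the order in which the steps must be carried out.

Only G has no prerequisites, so it is first.
Now B and F have their prerequisites met. B is listed earlier, so B next.
F is the only step now ready → F.
C and D are both available; C is listed earlier → C.
D and E are both available; D is listed earlier → D.
A now also ready, so the ready set is {A, E}; A is listed earlier → A.
E is the only step now ready → E.

G → B → F → C → D → A → E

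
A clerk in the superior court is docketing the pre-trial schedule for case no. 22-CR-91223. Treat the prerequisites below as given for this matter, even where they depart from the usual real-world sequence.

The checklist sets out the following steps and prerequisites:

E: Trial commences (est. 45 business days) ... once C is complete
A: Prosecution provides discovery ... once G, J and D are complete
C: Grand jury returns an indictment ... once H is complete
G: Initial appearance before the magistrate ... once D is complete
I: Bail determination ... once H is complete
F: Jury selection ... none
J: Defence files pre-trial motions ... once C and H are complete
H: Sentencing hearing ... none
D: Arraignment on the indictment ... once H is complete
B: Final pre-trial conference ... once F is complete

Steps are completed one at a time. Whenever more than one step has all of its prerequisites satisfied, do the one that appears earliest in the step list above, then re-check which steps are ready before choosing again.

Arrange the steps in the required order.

F and H have no prerequisites; F is listed earlier, so F is first.
B now also ready, so the ready set is {H, B}; H is listed earlier → H.
C, I, D and B are all available; C is listed earlier → C.
Ready: E, I, J, D and B. E is listed earlier → E.
Now I, J, D and B have their prerequisites met. I is listed earlier, so I next.
Ready: J, D and B. J is listed earlier → J.
Now D and B have their prerequisites met. D is listed earlier, so D next.
G now also ready, so the ready set is {G, B}; G is listed earlier → G.
Now A and B have their prerequisites met. A is listed earlier, so A next.
B needed F, now all done → B.

F, H, C, E, I, J, D, G, A, B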